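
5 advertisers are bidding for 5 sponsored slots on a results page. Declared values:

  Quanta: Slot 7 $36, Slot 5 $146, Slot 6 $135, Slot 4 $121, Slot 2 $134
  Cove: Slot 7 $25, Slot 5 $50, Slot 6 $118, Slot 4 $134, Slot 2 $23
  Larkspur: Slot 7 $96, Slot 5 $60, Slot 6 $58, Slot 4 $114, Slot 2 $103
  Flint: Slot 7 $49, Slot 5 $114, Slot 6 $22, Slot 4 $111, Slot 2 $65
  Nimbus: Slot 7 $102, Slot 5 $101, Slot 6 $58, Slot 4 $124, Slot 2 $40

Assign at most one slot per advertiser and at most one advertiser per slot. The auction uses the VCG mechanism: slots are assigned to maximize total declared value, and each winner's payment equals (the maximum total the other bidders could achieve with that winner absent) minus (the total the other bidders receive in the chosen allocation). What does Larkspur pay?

Efficient allocation: Quanta→Slot 6 ($135), Cove→Slot 4 ($134), Larkspur→Slot 2 ($103), Flint→Slot 5 ($114), Nimbus→Slot 7 ($102); total welfare W = $588.
Larkspur receives Slot 2 at value $103, so the others get W − 103 = $485.
Without Larkspur: best allocation of the remaining 4 bidders over all 5 slots is Quanta→Slot 2 ($134), Cove→Slot 6 ($118), Flint→Slot 5 ($114), Nimbus→Slot 4 ($124), total $490.
VCG payment = (others' best without Larkspur) − (others' welfare with Larkspur) = 490 − 485 = $5.

Larkspur pays $5.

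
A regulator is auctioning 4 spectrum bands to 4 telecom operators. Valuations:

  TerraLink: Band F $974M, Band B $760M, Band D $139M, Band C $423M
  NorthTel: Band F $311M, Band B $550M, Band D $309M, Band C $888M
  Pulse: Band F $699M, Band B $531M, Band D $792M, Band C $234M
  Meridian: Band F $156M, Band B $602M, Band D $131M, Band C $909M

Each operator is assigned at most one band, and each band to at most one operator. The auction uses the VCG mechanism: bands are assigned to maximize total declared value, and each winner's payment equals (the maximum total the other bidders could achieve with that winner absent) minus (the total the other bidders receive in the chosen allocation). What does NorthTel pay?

Efficient allocation: TerraLink→Band F ($974M), NorthTel→Band C ($888M), Pulse→Band D ($792M), Meridian→Band B ($602M); total welfare W = $3256M.
NorthTel receives Band C at value $888M, so the others get W − 888 = $2368M.
Without NorthTel: best allocation of the remaining 3 bidders over all 4 bands is TerraLink→Band F ($974M), Pulse→Band D ($792M), Meridian→Band C ($909M), total $2675M.
VCG payment = (others' best without NorthTel) − (others' welfare with NorthTel) = 2675 − 2368 = $307M.

NorthTel pays $307M.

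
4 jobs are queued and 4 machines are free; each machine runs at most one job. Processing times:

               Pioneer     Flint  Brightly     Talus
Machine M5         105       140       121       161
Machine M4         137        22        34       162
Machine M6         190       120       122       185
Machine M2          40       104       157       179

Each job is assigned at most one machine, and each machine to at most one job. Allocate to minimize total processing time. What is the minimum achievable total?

Min total: 345 min

Optimal: Pioneer→Machine M2 (40 min), Flint→Machine M4 (22 min), Brightly→Machine M6 (122 min), Talus→Machine M5 (161 min) — total 40+22+122+161 = 345 min.
Column-greedy (each machine in turn goes to its cheapest remaining job) gives 428 min, worse by 83.
Next-best assignment: Pioneer→Machine M2, Flint→Machine M6, Brightly→Machine M4, Talus→Machine M5 = 355 min.
Swapping Pioneer↔Brightly (Pioneer→Machine M6 190 min, Brightly→Machine M2 157 min) adds 185.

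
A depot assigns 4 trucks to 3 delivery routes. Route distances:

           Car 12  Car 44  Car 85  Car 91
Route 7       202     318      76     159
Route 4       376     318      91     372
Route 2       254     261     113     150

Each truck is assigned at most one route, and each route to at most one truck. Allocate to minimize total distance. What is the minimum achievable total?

Minimum total: 443 km

This is a one-to-one assignment (minimum-cost bipartite matching).
Optimal: Car 12→Route 7 (202 km), Car 85→Route 4 (91 km), Car 91→Route 2 (150 km) — total 202+91+150 = 443 km.
Column-greedy (each route in turn goes to its cheapest remaining truck) gives 544 km, worse by 101.
Next-best assignment: Car 91→Route 7, Car 85→Route 4, Car 12→Route 2 = 504 km.
Swapping Car 12↔Car 91 (Car 12→Route 2 254 km, Car 91→Route 7 159 km) adds 61.
Every other assignment is strictly worse.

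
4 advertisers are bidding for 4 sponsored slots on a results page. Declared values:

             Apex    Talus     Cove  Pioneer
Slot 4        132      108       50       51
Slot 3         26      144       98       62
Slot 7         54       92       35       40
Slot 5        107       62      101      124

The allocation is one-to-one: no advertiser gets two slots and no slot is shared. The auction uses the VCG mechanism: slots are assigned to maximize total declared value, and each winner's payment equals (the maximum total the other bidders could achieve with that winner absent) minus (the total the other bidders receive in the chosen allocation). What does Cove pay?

Efficient allocation: Apex→Slot 4 ($132), Talus→Slot 7 ($92), Cove→Slot 3 ($98), Pioneer→Slot 5 ($124); total welfare W = $446.
Cove receives Slot 3 at value $98, so the others get W − 98 = $348.
Without Cove: best allocation of the remaining 3 bidders over all 4 slots is Apex→Slot 4 ($132), Talus→Slot 3 ($144), Pioneer→Slot 5 ($124), total $400.
VCG payment = (others' best without Cove) − (others' welfare with Cove) = 400 − 348 = $52.

Cove pays $52.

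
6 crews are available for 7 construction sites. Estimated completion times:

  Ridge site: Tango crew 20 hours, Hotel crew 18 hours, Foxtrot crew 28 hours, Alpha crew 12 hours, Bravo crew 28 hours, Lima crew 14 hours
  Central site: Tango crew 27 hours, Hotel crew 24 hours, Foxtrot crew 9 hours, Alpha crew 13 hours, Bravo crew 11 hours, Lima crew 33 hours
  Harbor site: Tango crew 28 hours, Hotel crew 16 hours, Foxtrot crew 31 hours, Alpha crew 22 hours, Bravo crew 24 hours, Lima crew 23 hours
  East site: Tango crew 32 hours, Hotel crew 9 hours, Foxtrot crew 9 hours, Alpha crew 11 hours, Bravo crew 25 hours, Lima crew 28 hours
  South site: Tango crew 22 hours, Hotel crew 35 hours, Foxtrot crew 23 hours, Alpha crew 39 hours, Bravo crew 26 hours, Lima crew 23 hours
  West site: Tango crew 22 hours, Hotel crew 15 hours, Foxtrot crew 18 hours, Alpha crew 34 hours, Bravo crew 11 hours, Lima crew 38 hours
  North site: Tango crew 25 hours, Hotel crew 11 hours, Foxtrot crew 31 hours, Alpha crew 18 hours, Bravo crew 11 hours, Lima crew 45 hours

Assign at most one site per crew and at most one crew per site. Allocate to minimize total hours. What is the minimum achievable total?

Treat this as an assignment problem: match each crew to one site.
Optimal: Tango crew→South site (22 hours), Hotel crew→North site (11 hours), Foxtrot crew→Central site (9 hours), Alpha crew→East site (11 hours), Bravo crew→West site (11 hours), Lima crew→Ridge site (14 hours) — total 22+11+9+11+11+14 = 78 hours.
Min-entry greedy (repeatedly take the single cheapest remaining cell) gives 86 hours, worse by 8.

Minimum total: 78 hours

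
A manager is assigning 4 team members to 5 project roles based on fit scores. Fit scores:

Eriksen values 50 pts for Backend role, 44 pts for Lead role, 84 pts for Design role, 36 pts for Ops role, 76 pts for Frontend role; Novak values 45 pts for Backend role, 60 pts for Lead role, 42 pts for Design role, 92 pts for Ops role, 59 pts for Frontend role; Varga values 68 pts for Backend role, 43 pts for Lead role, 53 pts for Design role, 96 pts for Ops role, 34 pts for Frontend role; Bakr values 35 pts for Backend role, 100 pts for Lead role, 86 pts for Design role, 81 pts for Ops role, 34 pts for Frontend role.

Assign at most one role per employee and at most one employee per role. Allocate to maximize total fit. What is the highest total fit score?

Maximum total: 344 pts

Optimal: Eriksen→Design role (84 pts), Novak→Ops role (92 pts), Varga→Backend role (68 pts), Bakr→Lead role (100 pts) — total 84+92+68+100 = 344 pts.
No other one-to-one assignment exceeds 344 pts.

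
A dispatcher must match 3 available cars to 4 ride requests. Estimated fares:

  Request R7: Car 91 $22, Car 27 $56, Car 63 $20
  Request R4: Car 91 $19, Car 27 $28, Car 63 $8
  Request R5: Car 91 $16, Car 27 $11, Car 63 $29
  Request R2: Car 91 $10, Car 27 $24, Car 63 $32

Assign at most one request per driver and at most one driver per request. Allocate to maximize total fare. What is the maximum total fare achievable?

Max total: $107

This is the linear assignment problem.
Optimal: Car 91→Request R4 ($19), Car 27→Request R7 ($56), Car 63→Request R2 ($32) — total 19+56+32 = $107.
Swapping Car 27↔Car 63 (Car 27→Request R2 $24, Car 63→Request R7 $20) loses 44.
Every other assignment is strictly worse.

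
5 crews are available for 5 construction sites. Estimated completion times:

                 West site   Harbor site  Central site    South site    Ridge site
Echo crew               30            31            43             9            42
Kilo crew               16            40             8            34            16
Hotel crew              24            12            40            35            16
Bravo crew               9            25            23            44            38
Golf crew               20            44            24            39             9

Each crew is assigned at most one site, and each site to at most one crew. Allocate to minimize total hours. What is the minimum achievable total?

Optimal: Echo crew→South site (9 hours), Kilo crew→Central site (8 hours), Hotel crew→Harbor site (12 hours), Bravo crew→West site (9 hours), Golf crew→Ridge site (9 hours) — total 9+8+12+9+9 = 47 hours.
Swapping Hotel crew↔Bravo crew (Hotel crew→West site 24 hours, Bravo crew→Harbor site 25 hours) adds 28.

Min total: 47 hours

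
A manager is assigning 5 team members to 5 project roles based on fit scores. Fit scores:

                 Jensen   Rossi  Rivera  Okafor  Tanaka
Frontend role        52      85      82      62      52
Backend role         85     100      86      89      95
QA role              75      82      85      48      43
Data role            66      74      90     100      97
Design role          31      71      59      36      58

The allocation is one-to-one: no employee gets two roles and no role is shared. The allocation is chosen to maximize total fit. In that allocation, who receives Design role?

Rossi receives Design role.

Optimal: Jensen→QA role (75 pts), Rossi→Design role (71 pts), Rivera→Frontend role (82 pts), Okafor→Data role (100 pts), Tanaka→Backend role (95 pts) — total 75+71+82+100+95 = 423 pts.
Row-greedy (each employee in turn takes its best remaining role) gives 366 pts, worse by 57.
Swapping Jensen↔Rossi (Jensen→Design role 31 pts, Rossi→QA role 82 pts) loses 33.
Rossi's own top role is Backend role (100 pts), but forcing Rossi→Backend role and reassigning the rest optimally gives only 415 pts — worse by 8.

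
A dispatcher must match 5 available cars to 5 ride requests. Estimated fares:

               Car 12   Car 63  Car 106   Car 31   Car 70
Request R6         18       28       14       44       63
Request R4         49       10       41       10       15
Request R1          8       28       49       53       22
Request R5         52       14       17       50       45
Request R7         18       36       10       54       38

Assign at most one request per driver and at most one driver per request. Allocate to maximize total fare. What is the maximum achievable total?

Max total: $247

Optimal: Car 12→Request R4 ($49), Car 63→Request R7 ($36), Car 106→Request R1 ($49), Car 31→Request R5 ($50), Car 70→Request R6 ($63) — total 49+36+49+50+63 = $247.
Column-greedy (each request in turn goes to its best remaining driver) gives $218, worse by 29.
Checked against all permutations: $247 is optimal.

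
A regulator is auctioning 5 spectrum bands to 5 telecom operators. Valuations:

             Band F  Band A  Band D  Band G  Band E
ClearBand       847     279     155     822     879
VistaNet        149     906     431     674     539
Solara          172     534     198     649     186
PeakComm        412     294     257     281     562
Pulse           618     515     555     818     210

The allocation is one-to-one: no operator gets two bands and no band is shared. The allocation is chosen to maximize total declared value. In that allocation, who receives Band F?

ClearBand receives Band F.

Optimal: ClearBand→Band F ($847M), VistaNet→Band A ($906M), Solara→Band G ($649M), PeakComm→Band E ($562M), Pulse→Band D ($555M) — total 847+906+649+562+555 = $3519M.
Max-entry greedy (repeatedly take the single best remaining cell) gives $3213M, worse by 306.
Swapping Pulse↔PeakComm (Pulse→Band E $210M, PeakComm→Band D $257M) loses 650.
Every other assignment is strictly worse.
ClearBand's own top band is Band E ($879M), but forcing ClearBand→Band E and reassigning the rest optimally gives only $3401M — worse by 118.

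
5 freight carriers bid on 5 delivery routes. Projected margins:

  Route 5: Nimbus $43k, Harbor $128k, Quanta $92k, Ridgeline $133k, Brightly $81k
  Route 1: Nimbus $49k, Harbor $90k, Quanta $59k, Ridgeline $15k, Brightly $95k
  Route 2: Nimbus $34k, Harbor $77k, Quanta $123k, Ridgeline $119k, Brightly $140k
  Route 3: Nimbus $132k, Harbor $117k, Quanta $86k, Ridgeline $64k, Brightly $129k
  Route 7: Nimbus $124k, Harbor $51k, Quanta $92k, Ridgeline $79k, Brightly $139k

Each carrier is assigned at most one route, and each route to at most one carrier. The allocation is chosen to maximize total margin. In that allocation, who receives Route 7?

Brightly receives Route 7.

Optimal: Nimbus→Route 3 ($132k), Harbor→Route 1 ($90k), Quanta→Route 2 ($123k), Ridgeline→Route 5 ($133k), Brightly→Route 7 ($139k) — total 132+90+123+133+139 = $617k.
Column-greedy (each route in turn goes to its best remaining carrier) gives $534k, worse by 83.
Brightly's own top route is Route 2 ($140k), but forcing Brightly→Route 2 and reassigning the rest optimally gives only $587k — worse by 30.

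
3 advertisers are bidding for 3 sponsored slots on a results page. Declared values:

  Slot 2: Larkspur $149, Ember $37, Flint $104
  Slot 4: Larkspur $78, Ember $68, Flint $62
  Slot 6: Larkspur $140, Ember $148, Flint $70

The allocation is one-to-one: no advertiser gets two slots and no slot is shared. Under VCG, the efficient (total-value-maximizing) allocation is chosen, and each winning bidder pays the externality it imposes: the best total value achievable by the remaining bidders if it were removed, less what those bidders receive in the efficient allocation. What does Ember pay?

Ember pays $33.

Efficient allocation: Larkspur→Slot 2 ($149), Ember→Slot 6 ($148), Flint→Slot 4 ($62); total welfare W = $359.
Ember receives Slot 6 at value $148, so the others get W − 148 = $211.
Without Ember: best allocation of the remaining 2 bidders over all 3 slots is Larkspur→Slot 6 ($140), Flint→Slot 2 ($104), total $244.
VCG payment = (others' best without Ember) − (others' welfare with Ember) = 244 − 211 = $33.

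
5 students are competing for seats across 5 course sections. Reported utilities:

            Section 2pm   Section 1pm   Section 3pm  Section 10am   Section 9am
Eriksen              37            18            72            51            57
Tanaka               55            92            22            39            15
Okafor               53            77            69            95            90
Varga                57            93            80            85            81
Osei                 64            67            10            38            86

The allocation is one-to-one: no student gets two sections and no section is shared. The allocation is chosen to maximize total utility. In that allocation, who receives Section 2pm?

Osei receives Section 2pm.

Optimal: Eriksen→Section 3pm (72 points), Tanaka→Section 1pm (92 points), Okafor→Section 10am (95 points), Varga→Section 9am (81 points), Osei→Section 2pm (64 points) — total 72+92+95+81+64 = 404 points.
Max-entry greedy (repeatedly take the single best remaining cell) gives 401 points, worse by 3.
Next-best assignment: Eriksen→Section 3pm, Tanaka→Section 1pm, Okafor→Section 9am, Varga→Section 10am, Osei→Section 2pm = 403 points.
Swapping Varga↔Tanaka (Varga→Section 1pm 93 points, Tanaka→Section 9am 15 points) loses 65.
Every other assignment is strictly worse.
Osei's own top section is Section 9am (86 points), but forcing Osei→Section 9am and reassigning the rest optimally gives only 402 points — worse by 2.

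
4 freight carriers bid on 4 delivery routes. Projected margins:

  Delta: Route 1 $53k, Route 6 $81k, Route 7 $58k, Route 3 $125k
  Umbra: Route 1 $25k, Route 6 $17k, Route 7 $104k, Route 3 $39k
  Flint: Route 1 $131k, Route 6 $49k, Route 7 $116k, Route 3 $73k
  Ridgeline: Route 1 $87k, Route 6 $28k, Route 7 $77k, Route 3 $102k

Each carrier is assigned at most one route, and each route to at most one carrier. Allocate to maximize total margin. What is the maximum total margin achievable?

Optimal: Delta→Route 6 ($81k), Umbra→Route 7 ($104k), Flint→Route 1 ($131k), Ridgeline→Route 3 ($102k) — total 81+104+131+102 = $418k.
Next-best assignment: Delta→Route 3, Umbra→Route 7, Flint→Route 1, Ridgeline→Route 6 = $388k.
Checked against all permutations: $418k is optimal.

Maximum total: $418k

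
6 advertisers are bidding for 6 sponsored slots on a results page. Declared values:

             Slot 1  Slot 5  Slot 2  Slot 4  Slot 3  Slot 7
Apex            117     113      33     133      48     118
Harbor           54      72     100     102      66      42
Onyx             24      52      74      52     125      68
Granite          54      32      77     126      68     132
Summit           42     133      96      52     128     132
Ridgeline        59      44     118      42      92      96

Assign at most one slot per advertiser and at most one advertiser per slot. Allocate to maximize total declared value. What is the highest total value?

Max total: $727

This is a one-to-one assignment (maximum-weight bipartite matching).
Optimal: Apex→Slot 1 ($117), Harbor→Slot 4 ($102), Onyx→Slot 3 ($125), Granite→Slot 7 ($132), Summit→Slot 5 ($133), Ridgeline→Slot 2 ($118) — total 117+102+125+132+133+118 = $727.
Row-greedy (each advertiser in turn takes its best remaining slot) gives $682, worse by 45.
Swapping Granite↔Summit (Granite→Slot 5 $32, Summit→Slot 7 $132) loses 101.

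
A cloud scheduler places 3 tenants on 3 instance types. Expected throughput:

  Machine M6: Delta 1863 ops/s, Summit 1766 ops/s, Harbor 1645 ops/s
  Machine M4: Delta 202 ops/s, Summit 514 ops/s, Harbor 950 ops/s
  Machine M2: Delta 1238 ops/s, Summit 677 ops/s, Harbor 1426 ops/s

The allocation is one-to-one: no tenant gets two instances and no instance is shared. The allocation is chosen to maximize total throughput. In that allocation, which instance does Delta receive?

Delta receives Machine M2.

This is a one-to-one assignment (maximum-weight bipartite matching).
Optimal: Delta→Machine M2 (1238 ops/s), Summit→Machine M6 (1766 ops/s), Harbor→Machine M4 (950 ops/s) — total 1238+1766+950 = 3954 ops/s.
Column-greedy (each instance in turn goes to its best remaining tenant) gives 3490 ops/s, worse by 464.
Swapping Summit↔Delta (Summit→Machine M2 677 ops/s, Delta→Machine M6 1863 ops/s) loses 464.
Delta's own top instance is Machine M6 (1863 ops/s), but forcing Delta→Machine M6 and reassigning the rest optimally gives only 3803 ops/s — worse by 151.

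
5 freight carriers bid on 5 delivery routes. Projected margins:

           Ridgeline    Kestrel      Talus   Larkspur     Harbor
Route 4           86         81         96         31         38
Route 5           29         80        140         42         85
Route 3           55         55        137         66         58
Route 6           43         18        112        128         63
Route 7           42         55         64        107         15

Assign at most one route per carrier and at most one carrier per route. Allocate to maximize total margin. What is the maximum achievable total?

This is the linear assignment problem.
Optimal: Ridgeline→Route 4 ($86k), Kestrel→Route 7 ($55k), Talus→Route 3 ($137k), Larkspur→Route 6 ($128k), Harbor→Route 5 ($85k) — total 86+55+137+128+85 = $491k.
Next-best assignment: Ridgeline→Route 4, Kestrel→Route 5, Talus→Route 3, Larkspur→Route 7, Harbor→Route 6 = $473k.

Maximum total: $491k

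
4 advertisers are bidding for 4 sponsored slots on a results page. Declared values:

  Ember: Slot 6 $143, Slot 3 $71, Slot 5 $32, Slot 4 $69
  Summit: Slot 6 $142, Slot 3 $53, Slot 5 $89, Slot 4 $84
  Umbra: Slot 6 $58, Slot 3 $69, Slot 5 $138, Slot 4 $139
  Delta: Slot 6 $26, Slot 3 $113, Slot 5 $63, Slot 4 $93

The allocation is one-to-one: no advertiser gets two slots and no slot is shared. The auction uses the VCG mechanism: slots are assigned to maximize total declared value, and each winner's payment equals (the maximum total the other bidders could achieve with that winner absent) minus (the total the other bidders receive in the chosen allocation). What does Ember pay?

Ember pays $53.

Efficient allocation: Ember→Slot 6 ($143), Summit→Slot 5 ($89), Umbra→Slot 4 ($139), Delta→Slot 3 ($113); total welfare W = $484.
Ember receives Slot 6 at value $143, so the others get W − 143 = $341.
Without Ember: best allocation of the remaining 3 bidders over all 4 slots is Summit→Slot 6 ($142), Umbra→Slot 4 ($139), Delta→Slot 3 ($113), total $394.
VCG payment = (others' best without Ember) − (others' welfare with Ember) = 394 − 341 = $53.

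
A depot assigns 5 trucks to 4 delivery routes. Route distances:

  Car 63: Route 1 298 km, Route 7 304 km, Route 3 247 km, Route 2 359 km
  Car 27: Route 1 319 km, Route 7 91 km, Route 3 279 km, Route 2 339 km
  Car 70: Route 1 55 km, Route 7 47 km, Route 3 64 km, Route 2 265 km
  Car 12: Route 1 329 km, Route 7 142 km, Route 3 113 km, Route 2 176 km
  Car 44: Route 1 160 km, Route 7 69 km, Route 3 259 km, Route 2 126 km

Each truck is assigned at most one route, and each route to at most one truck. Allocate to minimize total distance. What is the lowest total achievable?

Min total: 385 km

Optimal: Car 70→Route 1 (55 km), Car 27→Route 7 (91 km), Car 12→Route 3 (113 km), Car 44→Route 2 (126 km) — total 55+91+113+126 = 385 km.
Row-greedy (each truck in turn takes its cheapest remaining route) gives 569 km, worse by 184.
Next-best assignment: Car 44→Route 1, Car 27→Route 7, Car 70→Route 3, Car 12→Route 2 = 491 km.
Swapping Car 44↔Car 12 (Car 44→Route 3 259 km, Car 12→Route 2 176 km) adds 196.
Every other assignment is strictly worse.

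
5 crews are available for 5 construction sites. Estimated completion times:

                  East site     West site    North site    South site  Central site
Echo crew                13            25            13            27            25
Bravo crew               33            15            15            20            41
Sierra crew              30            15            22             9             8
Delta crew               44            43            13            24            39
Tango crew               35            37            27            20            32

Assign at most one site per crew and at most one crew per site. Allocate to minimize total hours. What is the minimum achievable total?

Min total: 69 hours

Optimal: Echo crew→East site (13 hours), Bravo crew→West site (15 hours), Sierra crew→Central site (8 hours), Delta crew→North site (13 hours), Tango crew→South site (20 hours) — total 13+15+8+13+20 = 69 hours.
Column-greedy (each site in turn goes to its cheapest remaining crew) gives 82 hours, worse by 13.
Swapping Delta crew↔Bravo crew (Delta crew→West site 43 hours, Bravo crew→North site 15 hours) adds 30.
Checked against all permutations: 69 hours is optimal.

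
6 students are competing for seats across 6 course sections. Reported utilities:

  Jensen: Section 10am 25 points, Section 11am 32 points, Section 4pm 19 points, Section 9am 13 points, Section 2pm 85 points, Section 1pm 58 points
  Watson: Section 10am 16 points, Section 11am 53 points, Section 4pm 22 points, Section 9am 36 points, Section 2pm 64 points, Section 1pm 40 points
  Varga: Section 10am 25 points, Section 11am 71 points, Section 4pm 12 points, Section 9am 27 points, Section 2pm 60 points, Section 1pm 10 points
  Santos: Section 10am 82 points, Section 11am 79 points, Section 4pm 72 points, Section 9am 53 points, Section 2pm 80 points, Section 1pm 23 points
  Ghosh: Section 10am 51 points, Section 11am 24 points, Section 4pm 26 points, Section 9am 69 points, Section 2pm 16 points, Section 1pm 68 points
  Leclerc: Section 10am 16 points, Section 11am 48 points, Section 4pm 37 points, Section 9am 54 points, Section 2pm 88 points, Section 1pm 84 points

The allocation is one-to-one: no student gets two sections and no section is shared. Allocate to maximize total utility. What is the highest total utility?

This is a one-to-one assignment (maximum-weight bipartite matching).
Optimal: Jensen→Section 2pm (85 points), Watson→Section 4pm (22 points), Varga→Section 11am (71 points), Santos→Section 10am (82 points), Ghosh→Section 9am (69 points), Leclerc→Section 1pm (84 points) — total 85+22+71+82+69+84 = 413 points.
Next-best assignment: Jensen→Section 2pm, Watson→Section 9am, Varga→Section 11am, Santos→Section 4pm, Ghosh→Section 10am, Leclerc→Section 1pm = 399 points.

Maximum total: 413 points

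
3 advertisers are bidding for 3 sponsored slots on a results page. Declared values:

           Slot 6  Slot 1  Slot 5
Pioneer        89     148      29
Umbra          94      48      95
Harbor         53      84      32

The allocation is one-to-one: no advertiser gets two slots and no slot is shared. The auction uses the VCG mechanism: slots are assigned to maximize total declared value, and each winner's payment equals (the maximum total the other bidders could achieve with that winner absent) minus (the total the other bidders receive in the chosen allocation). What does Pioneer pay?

Pioneer pays $31.

Efficient allocation: Pioneer→Slot 1 ($148), Umbra→Slot 5 ($95), Harbor→Slot 6 ($53); total welfare W = $296.
Pioneer receives Slot 1 at value $148, so the others get W − 148 = $148.
Without Pioneer: best allocation of the remaining 2 bidders over all 3 slots is Umbra→Slot 5 ($95), Harbor→Slot 1 ($84), total $179.
VCG payment = (others' best without Pioneer) − (others' welfare with Pioneer) = 179 − 148 = $31.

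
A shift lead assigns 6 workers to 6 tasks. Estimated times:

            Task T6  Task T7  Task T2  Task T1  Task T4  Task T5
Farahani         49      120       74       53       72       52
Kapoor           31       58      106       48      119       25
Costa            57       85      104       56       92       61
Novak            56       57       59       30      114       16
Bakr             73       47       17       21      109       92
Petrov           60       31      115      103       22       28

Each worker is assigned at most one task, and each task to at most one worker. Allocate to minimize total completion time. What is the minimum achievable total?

Min total: 218 min

Optimal: Farahani→Task T6 (49 min), Kapoor→Task T7 (58 min), Costa→Task T1 (56 min), Novak→Task T5 (16 min), Bakr→Task T2 (17 min), Petrov→Task T4 (22 min) — total 49+58+56+16+17+22 = 218 min.
Column-greedy (each task in turn goes to its cheapest remaining worker) gives 242 min, worse by 24.
Next-best assignment: Farahani→Task T1, Kapoor→Task T7, Costa→Task T6, Novak→Task T5, Bakr→Task T2, Petrov→Task T4 = 223 min.
Swapping Petrov↔Novak (Petrov→Task T5 28 min, Novak→Task T4 114 min) adds 104.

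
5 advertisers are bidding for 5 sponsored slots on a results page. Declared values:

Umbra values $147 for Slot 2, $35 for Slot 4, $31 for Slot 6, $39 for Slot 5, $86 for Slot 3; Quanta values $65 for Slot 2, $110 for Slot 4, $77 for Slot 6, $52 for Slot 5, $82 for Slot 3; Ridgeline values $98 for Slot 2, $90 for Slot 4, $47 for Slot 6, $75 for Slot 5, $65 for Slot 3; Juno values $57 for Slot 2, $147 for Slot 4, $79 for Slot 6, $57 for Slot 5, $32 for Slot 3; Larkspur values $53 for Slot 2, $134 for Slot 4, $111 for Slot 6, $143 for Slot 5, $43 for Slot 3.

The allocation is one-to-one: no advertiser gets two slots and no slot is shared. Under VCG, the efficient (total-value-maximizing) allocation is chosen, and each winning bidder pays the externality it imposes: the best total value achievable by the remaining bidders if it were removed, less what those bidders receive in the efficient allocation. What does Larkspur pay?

Efficient allocation: Umbra→Slot 2 ($147), Quanta→Slot 6 ($77), Ridgeline→Slot 3 ($65), Juno→Slot 4 ($147), Larkspur→Slot 5 ($143); total welfare W = $579.
Larkspur receives Slot 5 at value $143, so the others get W − 143 = $436.
Without Larkspur: best allocation of the remaining 4 bidders over all 5 slots is Umbra→Slot 2 ($147), Quanta→Slot 3 ($82), Ridgeline→Slot 5 ($75), Juno→Slot 4 ($147), total $451.
VCG payment = (others' best without Larkspur) − (others' welfare with Larkspur) = 451 − 436 = $15.

Larkspur pays $15.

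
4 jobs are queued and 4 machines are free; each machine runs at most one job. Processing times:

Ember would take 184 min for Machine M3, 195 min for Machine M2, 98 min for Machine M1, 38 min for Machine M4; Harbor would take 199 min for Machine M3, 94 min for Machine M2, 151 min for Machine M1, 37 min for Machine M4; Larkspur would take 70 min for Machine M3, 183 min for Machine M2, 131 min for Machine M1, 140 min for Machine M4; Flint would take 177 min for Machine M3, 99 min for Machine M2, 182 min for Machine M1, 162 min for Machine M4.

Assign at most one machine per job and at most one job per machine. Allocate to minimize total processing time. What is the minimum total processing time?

Optimal: Ember→Machine M1 (98 min), Harbor→Machine M4 (37 min), Larkspur→Machine M3 (70 min), Flint→Machine M2 (99 min) — total 98+37+70+99 = 304 min.
Row-greedy (each job in turn takes its cheapest remaining machine) gives 384 min, worse by 80.
Every other assignment is strictly worse.

Min total: 304 min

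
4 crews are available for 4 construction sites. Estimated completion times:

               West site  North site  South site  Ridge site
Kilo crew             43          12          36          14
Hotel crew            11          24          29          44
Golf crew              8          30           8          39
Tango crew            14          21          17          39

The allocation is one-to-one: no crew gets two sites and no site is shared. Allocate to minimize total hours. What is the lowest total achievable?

Min total: 54 hours

This is a one-to-one assignment (minimum-cost bipartite matching).
Optimal: Kilo crew→Ridge site (14 hours), Hotel crew→West site (11 hours), Golf crew→South site (8 hours), Tango crew→North site (21 hours) — total 14+11+8+21 = 54 hours.
Next-best assignment: Kilo crew→Ridge site, Hotel crew→North site, Golf crew→South site, Tango crew→West site = 60 hours.
No other one-to-one assignment undercuts 54 hours.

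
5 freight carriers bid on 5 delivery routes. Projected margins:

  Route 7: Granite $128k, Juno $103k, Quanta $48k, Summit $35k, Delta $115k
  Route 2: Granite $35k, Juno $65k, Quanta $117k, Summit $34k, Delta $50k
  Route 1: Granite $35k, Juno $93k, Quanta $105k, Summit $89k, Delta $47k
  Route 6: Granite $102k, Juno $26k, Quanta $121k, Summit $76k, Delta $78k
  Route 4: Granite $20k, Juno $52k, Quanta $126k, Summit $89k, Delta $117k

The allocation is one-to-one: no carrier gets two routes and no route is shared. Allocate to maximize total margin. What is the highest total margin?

Optimal: Granite→Route 7 ($128k), Juno→Route 1 ($93k), Quanta→Route 2 ($117k), Summit→Route 6 ($76k), Delta→Route 4 ($117k) — total 128+93+117+76+117 = $531k.
Column-greedy (each route in turn goes to its best remaining carrier) gives $505k, worse by 26.
Next-best assignment: Granite→Route 6, Juno→Route 7, Quanta→Route 2, Summit→Route 1, Delta→Route 4 = $528k.

Maximum total: $531k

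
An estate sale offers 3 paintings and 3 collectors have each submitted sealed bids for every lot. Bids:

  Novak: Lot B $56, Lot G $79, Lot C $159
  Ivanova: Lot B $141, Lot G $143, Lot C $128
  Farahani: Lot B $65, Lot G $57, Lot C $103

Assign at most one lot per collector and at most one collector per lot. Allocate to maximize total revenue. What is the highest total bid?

Max total: $367

This is a one-to-one assignment (maximum-weight bipartite matching).
Optimal: Novak→Lot C ($159), Ivanova→Lot G ($143), Farahani→Lot B ($65) — total 159+143+65 = $367.
Column-greedy (each lot in turn goes to its best remaining collector) gives $323, worse by 44.
Next-best assignment: Novak→Lot C, Ivanova→Lot B, Farahani→Lot G = $357.
Swapping Ivanova↔Novak (Ivanova→Lot C $128, Novak→Lot G $79) loses 95.
Every other assignment is strictly worse.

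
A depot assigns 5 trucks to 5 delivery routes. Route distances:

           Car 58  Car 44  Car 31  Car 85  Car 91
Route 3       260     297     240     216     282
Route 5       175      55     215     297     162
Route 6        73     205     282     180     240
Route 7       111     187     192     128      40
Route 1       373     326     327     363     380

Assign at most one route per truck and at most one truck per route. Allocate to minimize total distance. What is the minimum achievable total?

Optimal: Car 58→Route 6 (73 km), Car 44→Route 5 (55 km), Car 31→Route 1 (327 km), Car 85→Route 3 (216 km), Car 91→Route 7 (40 km) — total 73+55+327+216+40 = 711 km.
Row-greedy (each truck in turn takes its cheapest remaining route) gives 916 km, worse by 205.
Next-best assignment: Car 58→Route 6, Car 44→Route 5, Car 31→Route 3, Car 85→Route 1, Car 91→Route 7 = 771 km.
Swapping Car 44↔Car 58 (Car 44→Route 6 205 km, Car 58→Route 5 175 km) adds 252.

Min total: 711 km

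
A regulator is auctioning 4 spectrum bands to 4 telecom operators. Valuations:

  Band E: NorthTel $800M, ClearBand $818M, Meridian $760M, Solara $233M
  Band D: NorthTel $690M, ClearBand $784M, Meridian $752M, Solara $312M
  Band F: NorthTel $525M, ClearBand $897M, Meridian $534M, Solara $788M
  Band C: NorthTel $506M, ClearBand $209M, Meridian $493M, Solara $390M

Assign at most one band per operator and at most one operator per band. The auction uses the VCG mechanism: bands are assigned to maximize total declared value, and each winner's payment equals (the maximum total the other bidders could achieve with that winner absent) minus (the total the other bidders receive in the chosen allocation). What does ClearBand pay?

Efficient allocation: NorthTel→Band E ($800M), ClearBand→Band D ($784M), Meridian→Band C ($493M), Solara→Band F ($788M); total welfare W = $2865M.
ClearBand receives Band D at value $784M, so the others get W − 784 = $2081M.
Without ClearBand: best allocation of the remaining 3 bidders over all 4 bands is NorthTel→Band E ($800M), Meridian→Band D ($752M), Solara→Band F ($788M), total $2340M.
VCG payment = (others' best without ClearBand) − (others' welfare with ClearBand) = 2340 − 2081 = $259M.

ClearBand pays $259M.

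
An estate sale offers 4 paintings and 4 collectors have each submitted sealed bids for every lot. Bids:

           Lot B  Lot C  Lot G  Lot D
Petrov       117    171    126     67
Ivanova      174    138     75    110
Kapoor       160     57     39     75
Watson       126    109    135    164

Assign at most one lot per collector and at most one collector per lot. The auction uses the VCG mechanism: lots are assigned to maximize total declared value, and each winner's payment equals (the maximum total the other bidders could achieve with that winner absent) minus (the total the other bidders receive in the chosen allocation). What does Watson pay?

Watson pays $17.

Efficient allocation: Petrov→Lot G ($126), Ivanova→Lot C ($138), Kapoor→Lot B ($160), Watson→Lot D ($164); total welfare W = $588.
Watson receives Lot D at value $164, so the others get W − 164 = $424.
Without Watson: best allocation of the remaining 3 bidders over all 4 lots is Petrov→Lot C ($171), Ivanova→Lot D ($110), Kapoor→Lot B ($160), total $441.
VCG payment = (others' best without Watson) − (others' welfare with Watson) = 441 − 424 = $17.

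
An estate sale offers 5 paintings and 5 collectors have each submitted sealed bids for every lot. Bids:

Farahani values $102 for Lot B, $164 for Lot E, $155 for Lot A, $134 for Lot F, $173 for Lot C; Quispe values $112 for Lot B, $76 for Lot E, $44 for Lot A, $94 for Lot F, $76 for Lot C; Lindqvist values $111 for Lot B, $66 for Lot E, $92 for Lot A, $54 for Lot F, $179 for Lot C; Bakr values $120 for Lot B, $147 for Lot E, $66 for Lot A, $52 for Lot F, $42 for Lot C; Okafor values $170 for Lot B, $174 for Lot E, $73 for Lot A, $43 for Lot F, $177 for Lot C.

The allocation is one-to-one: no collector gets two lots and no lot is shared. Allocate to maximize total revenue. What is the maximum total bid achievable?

Optimal: Farahani→Lot A ($155), Quispe→Lot F ($94), Lindqvist→Lot C ($179), Bakr→Lot E ($147), Okafor→Lot B ($170) — total 155+94+179+147+170 = $745.
Next-best assignment: Farahani→Lot A, Quispe→Lot F, Lindqvist→Lot C, Bakr→Lot B, Okafor→Lot E = $722.
Swapping Bakr↔Lindqvist (Bakr→Lot C $42, Lindqvist→Lot E $66) loses 218.

Maximum total: $745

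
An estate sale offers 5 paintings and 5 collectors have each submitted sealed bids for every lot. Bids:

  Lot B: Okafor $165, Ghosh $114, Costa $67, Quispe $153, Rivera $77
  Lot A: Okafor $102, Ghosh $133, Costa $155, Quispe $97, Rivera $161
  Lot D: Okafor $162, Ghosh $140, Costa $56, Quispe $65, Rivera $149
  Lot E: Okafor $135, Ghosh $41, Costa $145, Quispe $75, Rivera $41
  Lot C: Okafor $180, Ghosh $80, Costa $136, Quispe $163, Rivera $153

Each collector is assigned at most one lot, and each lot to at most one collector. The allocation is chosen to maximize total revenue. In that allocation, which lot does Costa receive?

Costa receives Lot E.

Treat this as an assignment problem: match each collector to one lot.
Optimal: Okafor→Lot C ($180), Ghosh→Lot D ($140), Costa→Lot E ($145), Quispe→Lot B ($153), Rivera→Lot A ($161) — total 180+140+145+153+161 = $779.
Row-greedy (each collector in turn takes its best remaining lot) gives $669, worse by 110.
Next-best assignment: Okafor→Lot B, Ghosh→Lot D, Costa→Lot E, Quispe→Lot C, Rivera→Lot A = $774.
Swapping Ghosh↔Costa (Ghosh→Lot E $41, Costa→Lot D $56) loses 188.
Costa's own top lot is Lot A ($155), but forcing Costa→Lot A and reassigning the rest optimally gives only $736 — worse by 43.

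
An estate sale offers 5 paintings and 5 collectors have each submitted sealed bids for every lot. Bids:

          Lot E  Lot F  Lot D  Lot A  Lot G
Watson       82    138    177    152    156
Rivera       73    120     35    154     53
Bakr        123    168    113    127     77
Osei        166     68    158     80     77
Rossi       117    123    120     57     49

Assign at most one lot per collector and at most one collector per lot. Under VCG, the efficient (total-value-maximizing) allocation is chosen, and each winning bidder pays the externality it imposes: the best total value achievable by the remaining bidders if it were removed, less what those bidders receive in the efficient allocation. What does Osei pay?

Efficient allocation: Watson→Lot G ($156), Rivera→Lot A ($154), Bakr→Lot F ($168), Osei→Lot E ($166), Rossi→Lot D ($120); total welfare W = $764.
Osei receives Lot E at value $166, so the others get W − 166 = $598.
Without Osei: best allocation of the remaining 4 bidders over all 5 lots is Watson→Lot D ($177), Rivera→Lot A ($154), Bakr→Lot F ($168), Rossi→Lot E ($117), total $616.
VCG payment = (others' best without Osei) − (others' welfare with Osei) = 616 − 598 = $18.

Osei pays $18.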